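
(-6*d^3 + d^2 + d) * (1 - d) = 6*d^4 - 7*d^3 + d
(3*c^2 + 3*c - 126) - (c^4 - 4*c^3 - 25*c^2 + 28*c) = -c^4 + 4*c^3 + 28*c^2 - 25*c - 126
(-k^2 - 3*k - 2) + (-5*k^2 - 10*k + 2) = -6*k^2 - 13*k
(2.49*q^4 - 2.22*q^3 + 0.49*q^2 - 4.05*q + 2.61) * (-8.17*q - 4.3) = -20.3433*q^5 + 7.4304*q^4 + 5.5427*q^3 + 30.9815*q^2 - 3.9087*q - 11.223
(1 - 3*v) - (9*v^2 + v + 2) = -9*v^2 - 4*v - 1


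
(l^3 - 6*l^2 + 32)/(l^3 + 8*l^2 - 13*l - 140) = (l^2 - 2*l - 8)/(l^2 + 12*l + 35)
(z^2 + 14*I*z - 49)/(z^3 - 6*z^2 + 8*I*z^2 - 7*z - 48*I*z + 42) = (z + 7*I)/(z^2 + z*(-6 + I) - 6*I)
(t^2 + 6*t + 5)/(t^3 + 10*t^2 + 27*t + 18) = (t + 5)/(t^2 + 9*t + 18)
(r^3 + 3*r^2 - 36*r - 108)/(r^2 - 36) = r + 3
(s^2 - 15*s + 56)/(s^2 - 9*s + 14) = (s - 8)/(s - 2)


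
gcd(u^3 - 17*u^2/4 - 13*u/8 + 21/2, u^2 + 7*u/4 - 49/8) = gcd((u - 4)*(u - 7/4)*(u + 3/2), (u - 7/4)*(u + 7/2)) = u - 7/4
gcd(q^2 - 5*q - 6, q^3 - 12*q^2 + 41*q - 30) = q - 6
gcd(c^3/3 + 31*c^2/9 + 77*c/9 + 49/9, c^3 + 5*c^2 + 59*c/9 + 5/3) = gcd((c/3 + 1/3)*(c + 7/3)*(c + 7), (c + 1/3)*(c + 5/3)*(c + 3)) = 1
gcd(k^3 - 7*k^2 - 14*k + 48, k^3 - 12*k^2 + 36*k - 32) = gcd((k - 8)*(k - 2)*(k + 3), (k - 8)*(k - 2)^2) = k^2 - 10*k + 16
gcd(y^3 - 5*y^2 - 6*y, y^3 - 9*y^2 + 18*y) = y^2 - 6*y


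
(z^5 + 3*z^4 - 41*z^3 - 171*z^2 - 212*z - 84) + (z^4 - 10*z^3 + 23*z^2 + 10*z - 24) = z^5 + 4*z^4 - 51*z^3 - 148*z^2 - 202*z - 108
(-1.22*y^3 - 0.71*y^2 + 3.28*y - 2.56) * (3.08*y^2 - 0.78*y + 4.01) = -3.7576*y^5 - 1.2352*y^4 + 5.764*y^3 - 13.2903*y^2 + 15.1496*y - 10.2656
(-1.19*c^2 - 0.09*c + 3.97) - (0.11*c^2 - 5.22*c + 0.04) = -1.3*c^2 + 5.13*c + 3.93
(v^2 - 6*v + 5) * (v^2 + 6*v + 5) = v^4 - 26*v^2 + 25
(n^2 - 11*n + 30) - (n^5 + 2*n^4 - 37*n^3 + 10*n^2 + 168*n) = -n^5 - 2*n^4 + 37*n^3 - 9*n^2 - 179*n + 30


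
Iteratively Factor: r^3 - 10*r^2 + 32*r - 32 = (r - 2)*(r^2 - 8*r + 16) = (r - 4)*(r - 2)*(r - 4)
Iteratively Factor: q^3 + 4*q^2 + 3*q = (q + 1)*(q^2 + 3*q) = q*(q + 1)*(q + 3)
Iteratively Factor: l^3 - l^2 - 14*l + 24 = (l - 2)*(l^2 + l - 12) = (l - 3)*(l - 2)*(l + 4)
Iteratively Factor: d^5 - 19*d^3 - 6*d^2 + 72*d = (d)*(d^4 - 19*d^2 - 6*d + 72) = d*(d + 3)*(d^3 - 3*d^2 - 10*d + 24) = d*(d - 4)*(d + 3)*(d^2 + d - 6) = d*(d - 4)*(d - 2)*(d + 3)*(d + 3)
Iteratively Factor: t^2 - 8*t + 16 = (t - 4)*(t - 4)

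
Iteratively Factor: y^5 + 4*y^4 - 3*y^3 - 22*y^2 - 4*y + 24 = (y - 2)*(y^4 + 6*y^3 + 9*y^2 - 4*y - 12) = (y - 2)*(y + 3)*(y^3 + 3*y^2 - 4) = (y - 2)*(y + 2)*(y + 3)*(y^2 + y - 2) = (y - 2)*(y + 2)^2*(y + 3)*(y - 1)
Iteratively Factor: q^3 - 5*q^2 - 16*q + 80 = (q - 5)*(q^2 - 16) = (q - 5)*(q - 4)*(q + 4)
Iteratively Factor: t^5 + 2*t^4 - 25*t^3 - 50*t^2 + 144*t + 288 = (t + 3)*(t^4 - t^3 - 22*t^2 + 16*t + 96) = (t - 3)*(t + 3)*(t^3 + 2*t^2 - 16*t - 32) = (t - 4)*(t - 3)*(t + 3)*(t^2 + 6*t + 8) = (t - 4)*(t - 3)*(t + 3)*(t + 4)*(t + 2)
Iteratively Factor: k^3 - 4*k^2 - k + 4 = (k - 1)*(k^2 - 3*k - 4) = (k - 1)*(k + 1)*(k - 4)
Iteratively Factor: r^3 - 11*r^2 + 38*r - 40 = (r - 5)*(r^2 - 6*r + 8) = (r - 5)*(r - 2)*(r - 4)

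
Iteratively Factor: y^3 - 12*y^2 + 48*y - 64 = (y - 4)*(y^2 - 8*y + 16) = (y - 4)^2*(y - 4)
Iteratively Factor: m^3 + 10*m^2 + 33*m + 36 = (m + 3)*(m^2 + 7*m + 12) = (m + 3)^2*(m + 4)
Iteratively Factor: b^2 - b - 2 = (b + 1)*(b - 2)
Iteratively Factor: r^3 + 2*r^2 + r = (r + 1)*(r^2 + r) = r*(r + 1)*(r + 1)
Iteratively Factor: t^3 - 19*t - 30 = (t - 5)*(t^2 + 5*t + 6) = (t - 5)*(t + 2)*(t + 3)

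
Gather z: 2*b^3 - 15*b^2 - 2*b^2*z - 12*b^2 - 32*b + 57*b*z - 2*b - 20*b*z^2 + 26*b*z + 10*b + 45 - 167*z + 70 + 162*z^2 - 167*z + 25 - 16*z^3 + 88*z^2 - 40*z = 2*b^3 - 27*b^2 - 24*b - 16*z^3 + z^2*(250 - 20*b) + z*(-2*b^2 + 83*b - 374) + 140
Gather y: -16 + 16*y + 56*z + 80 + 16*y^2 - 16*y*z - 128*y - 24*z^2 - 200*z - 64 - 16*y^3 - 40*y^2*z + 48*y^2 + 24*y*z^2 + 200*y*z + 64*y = -16*y^3 + y^2*(64 - 40*z) + y*(24*z^2 + 184*z - 48) - 24*z^2 - 144*z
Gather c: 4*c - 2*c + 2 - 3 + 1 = 2*c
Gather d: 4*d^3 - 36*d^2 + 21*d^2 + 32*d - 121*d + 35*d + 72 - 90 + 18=4*d^3 - 15*d^2 - 54*d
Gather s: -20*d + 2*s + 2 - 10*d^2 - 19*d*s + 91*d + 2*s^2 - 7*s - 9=-10*d^2 + 71*d + 2*s^2 + s*(-19*d - 5) - 7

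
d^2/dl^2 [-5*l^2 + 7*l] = -10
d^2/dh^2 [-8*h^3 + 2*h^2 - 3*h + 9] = 4 - 48*h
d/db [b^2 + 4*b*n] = 2*b + 4*n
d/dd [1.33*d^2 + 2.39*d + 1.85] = 2.66*d + 2.39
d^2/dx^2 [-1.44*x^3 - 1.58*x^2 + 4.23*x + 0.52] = -8.64*x - 3.16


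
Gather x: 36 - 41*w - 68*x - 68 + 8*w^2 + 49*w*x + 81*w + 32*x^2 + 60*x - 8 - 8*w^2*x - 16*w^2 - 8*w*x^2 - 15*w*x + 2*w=-8*w^2 + 42*w + x^2*(32 - 8*w) + x*(-8*w^2 + 34*w - 8) - 40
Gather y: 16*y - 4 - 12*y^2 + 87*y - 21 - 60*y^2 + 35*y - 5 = -72*y^2 + 138*y - 30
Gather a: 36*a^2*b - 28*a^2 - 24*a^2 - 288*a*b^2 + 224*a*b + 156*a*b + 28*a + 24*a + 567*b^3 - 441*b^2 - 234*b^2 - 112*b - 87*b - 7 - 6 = a^2*(36*b - 52) + a*(-288*b^2 + 380*b + 52) + 567*b^3 - 675*b^2 - 199*b - 13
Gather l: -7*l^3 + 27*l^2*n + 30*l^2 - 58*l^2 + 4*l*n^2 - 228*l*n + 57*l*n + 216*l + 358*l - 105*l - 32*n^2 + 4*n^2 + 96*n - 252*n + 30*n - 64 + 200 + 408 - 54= -7*l^3 + l^2*(27*n - 28) + l*(4*n^2 - 171*n + 469) - 28*n^2 - 126*n + 490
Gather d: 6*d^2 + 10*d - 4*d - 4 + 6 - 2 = 6*d^2 + 6*d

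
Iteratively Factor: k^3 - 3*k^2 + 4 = (k - 2)*(k^2 - k - 2) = (k - 2)^2*(k + 1)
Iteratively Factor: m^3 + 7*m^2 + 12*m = (m + 3)*(m^2 + 4*m) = m*(m + 3)*(m + 4)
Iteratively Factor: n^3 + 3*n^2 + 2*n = (n + 1)*(n^2 + 2*n) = n*(n + 1)*(n + 2)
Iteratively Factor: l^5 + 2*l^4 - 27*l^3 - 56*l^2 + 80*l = (l + 4)*(l^4 - 2*l^3 - 19*l^2 + 20*l) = l*(l + 4)*(l^3 - 2*l^2 - 19*l + 20) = l*(l - 1)*(l + 4)*(l^2 - l - 20) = l*(l - 1)*(l + 4)^2*(l - 5)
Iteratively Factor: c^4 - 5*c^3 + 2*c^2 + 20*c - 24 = (c - 2)*(c^3 - 3*c^2 - 4*c + 12) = (c - 2)^2*(c^2 - c - 6) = (c - 2)^2*(c + 2)*(c - 3)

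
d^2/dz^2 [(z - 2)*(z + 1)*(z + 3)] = 6*z + 4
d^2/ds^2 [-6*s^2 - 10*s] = -12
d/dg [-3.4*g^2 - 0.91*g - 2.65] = -6.8*g - 0.91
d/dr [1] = 0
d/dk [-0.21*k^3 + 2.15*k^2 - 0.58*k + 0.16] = -0.63*k^2 + 4.3*k - 0.58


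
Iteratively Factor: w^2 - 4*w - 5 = (w - 5)*(w + 1)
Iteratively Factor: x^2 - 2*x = (x)*(x - 2)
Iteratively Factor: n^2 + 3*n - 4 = (n + 4)*(n - 1)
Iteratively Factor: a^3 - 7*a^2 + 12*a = (a - 4)*(a^2 - 3*a) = (a - 4)*(a - 3)*(a)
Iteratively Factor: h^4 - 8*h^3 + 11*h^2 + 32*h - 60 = (h + 2)*(h^3 - 10*h^2 + 31*h - 30) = (h - 3)*(h + 2)*(h^2 - 7*h + 10) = (h - 5)*(h - 3)*(h + 2)*(h - 2)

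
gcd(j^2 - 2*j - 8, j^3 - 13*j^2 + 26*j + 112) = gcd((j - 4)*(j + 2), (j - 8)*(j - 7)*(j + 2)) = j + 2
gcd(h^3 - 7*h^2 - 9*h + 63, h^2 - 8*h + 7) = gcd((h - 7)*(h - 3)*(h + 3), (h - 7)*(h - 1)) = h - 7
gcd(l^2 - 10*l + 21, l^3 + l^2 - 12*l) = l - 3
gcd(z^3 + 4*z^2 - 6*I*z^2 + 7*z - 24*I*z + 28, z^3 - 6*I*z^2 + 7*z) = z^2 - 6*I*z + 7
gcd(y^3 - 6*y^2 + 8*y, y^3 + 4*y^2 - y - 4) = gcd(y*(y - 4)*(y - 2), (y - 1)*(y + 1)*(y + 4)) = 1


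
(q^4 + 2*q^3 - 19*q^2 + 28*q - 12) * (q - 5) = q^5 - 3*q^4 - 29*q^3 + 123*q^2 - 152*q + 60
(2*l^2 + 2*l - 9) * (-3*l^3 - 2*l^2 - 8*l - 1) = -6*l^5 - 10*l^4 + 7*l^3 + 70*l + 9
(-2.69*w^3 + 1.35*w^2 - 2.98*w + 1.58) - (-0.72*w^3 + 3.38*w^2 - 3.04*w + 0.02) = -1.97*w^3 - 2.03*w^2 + 0.0600000000000001*w + 1.56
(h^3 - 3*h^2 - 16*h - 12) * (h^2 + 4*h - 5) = h^5 + h^4 - 33*h^3 - 61*h^2 + 32*h + 60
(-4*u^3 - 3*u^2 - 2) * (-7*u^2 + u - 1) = 28*u^5 + 17*u^4 + u^3 + 17*u^2 - 2*u + 2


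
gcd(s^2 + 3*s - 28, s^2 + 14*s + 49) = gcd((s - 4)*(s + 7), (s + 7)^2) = s + 7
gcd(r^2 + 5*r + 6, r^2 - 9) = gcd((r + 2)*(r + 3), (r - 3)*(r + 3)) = r + 3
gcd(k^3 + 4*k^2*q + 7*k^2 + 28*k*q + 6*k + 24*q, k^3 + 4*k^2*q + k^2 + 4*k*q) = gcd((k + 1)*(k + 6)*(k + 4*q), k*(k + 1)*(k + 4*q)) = k^2 + 4*k*q + k + 4*q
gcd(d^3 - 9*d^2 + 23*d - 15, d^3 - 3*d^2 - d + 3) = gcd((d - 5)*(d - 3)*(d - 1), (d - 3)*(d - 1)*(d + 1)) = d^2 - 4*d + 3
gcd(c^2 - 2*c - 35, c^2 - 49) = c - 7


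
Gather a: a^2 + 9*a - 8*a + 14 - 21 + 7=a^2 + a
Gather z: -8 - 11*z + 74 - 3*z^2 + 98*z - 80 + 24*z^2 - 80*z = 21*z^2 + 7*z - 14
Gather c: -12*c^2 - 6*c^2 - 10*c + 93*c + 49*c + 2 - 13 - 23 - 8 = -18*c^2 + 132*c - 42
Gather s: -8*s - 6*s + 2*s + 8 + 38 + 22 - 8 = 60 - 12*s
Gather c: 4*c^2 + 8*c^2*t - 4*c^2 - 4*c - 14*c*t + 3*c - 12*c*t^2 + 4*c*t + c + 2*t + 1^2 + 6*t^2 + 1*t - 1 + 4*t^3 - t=8*c^2*t + c*(-12*t^2 - 10*t) + 4*t^3 + 6*t^2 + 2*t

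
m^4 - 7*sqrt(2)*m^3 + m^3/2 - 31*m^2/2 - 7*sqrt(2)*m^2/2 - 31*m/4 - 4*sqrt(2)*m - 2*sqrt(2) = (m + 1/2)*(m - 8*sqrt(2))*(m + sqrt(2)/2)^2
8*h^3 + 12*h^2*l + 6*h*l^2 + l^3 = (2*h + l)^3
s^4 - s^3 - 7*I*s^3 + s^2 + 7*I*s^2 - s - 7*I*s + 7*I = (s - 1)*(s - 7*I)*(s - I)*(s + I)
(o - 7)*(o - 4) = o^2 - 11*o + 28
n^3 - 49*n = n*(n - 7)*(n + 7)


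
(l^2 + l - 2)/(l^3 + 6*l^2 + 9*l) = (l^2 + l - 2)/(l*(l^2 + 6*l + 9))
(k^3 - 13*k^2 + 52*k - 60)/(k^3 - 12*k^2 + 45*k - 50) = (k - 6)/(k - 5)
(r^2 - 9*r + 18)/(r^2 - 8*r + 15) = (r - 6)/(r - 5)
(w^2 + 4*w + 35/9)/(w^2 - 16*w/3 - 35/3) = (w + 7/3)/(w - 7)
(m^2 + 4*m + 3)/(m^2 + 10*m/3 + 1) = 3*(m + 1)/(3*m + 1)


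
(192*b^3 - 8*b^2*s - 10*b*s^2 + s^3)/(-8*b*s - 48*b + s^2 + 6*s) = (-24*b^2 - 2*b*s + s^2)/(s + 6)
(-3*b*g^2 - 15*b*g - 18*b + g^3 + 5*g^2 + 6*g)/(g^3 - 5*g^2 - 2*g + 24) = (-3*b*g - 9*b + g^2 + 3*g)/(g^2 - 7*g + 12)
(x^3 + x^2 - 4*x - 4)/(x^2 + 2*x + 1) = (x^2 - 4)/(x + 1)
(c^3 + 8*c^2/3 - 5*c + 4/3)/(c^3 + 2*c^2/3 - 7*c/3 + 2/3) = (c + 4)/(c + 2)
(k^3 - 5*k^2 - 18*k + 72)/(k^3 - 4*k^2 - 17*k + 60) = (k - 6)/(k - 5)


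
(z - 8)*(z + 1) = z^2 - 7*z - 8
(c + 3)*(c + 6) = c^2 + 9*c + 18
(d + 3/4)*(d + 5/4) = d^2 + 2*d + 15/16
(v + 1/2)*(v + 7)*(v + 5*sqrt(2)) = v^3 + 5*sqrt(2)*v^2 + 15*v^2/2 + 7*v/2 + 75*sqrt(2)*v/2 + 35*sqrt(2)/2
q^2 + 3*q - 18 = (q - 3)*(q + 6)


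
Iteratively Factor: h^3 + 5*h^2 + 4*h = (h + 4)*(h^2 + h) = h*(h + 4)*(h + 1)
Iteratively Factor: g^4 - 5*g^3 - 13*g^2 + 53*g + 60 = (g + 3)*(g^3 - 8*g^2 + 11*g + 20) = (g - 4)*(g + 3)*(g^2 - 4*g - 5) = (g - 5)*(g - 4)*(g + 3)*(g + 1)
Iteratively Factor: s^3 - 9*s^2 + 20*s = (s - 5)*(s^2 - 4*s) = (s - 5)*(s - 4)*(s)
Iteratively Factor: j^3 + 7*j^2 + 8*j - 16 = (j - 1)*(j^2 + 8*j + 16) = (j - 1)*(j + 4)*(j + 4)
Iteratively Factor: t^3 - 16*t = (t + 4)*(t^2 - 4*t) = t*(t + 4)*(t - 4)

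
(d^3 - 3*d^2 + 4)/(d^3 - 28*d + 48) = (d^2 - d - 2)/(d^2 + 2*d - 24)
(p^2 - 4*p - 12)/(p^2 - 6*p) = (p + 2)/p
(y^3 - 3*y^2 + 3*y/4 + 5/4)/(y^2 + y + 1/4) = (2*y^2 - 7*y + 5)/(2*y + 1)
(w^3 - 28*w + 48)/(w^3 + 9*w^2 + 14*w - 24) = (w^2 - 6*w + 8)/(w^2 + 3*w - 4)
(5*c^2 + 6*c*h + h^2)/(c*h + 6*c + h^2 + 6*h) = (5*c + h)/(h + 6)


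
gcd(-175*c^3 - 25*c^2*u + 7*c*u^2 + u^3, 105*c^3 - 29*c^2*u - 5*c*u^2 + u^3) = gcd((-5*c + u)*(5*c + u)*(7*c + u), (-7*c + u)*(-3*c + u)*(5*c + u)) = 5*c + u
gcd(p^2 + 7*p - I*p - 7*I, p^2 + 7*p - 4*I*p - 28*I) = p + 7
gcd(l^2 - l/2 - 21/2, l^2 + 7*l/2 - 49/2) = l - 7/2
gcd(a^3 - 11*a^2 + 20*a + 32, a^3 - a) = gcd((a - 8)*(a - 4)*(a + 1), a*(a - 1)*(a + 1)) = a + 1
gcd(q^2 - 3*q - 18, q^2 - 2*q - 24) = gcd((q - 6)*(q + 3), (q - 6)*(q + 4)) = q - 6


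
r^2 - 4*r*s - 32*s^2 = (r - 8*s)*(r + 4*s)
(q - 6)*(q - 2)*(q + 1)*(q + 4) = q^4 - 3*q^3 - 24*q^2 + 28*q + 48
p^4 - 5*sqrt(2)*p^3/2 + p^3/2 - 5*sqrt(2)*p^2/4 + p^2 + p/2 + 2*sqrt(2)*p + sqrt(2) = (p + 1/2)*(p - 2*sqrt(2))*(p - sqrt(2))*(p + sqrt(2)/2)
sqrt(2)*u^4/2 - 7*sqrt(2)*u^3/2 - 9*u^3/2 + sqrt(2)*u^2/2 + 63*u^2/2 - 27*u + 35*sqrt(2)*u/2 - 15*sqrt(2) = (u - 6)*(u - 1)*(u - 5*sqrt(2))*(sqrt(2)*u/2 + 1/2)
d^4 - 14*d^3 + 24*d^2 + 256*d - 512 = (d - 8)^2*(d - 2)*(d + 4)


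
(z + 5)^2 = z^2 + 10*z + 25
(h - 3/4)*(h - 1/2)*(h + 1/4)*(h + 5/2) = h^4 + 3*h^3/2 - 39*h^2/16 + h/4 + 15/64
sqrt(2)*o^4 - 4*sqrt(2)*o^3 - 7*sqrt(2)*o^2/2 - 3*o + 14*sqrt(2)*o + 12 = (o - 4)*(o - 3*sqrt(2)/2)*(o + sqrt(2))*(sqrt(2)*o + 1)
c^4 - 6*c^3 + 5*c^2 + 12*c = c*(c - 4)*(c - 3)*(c + 1)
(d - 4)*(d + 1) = d^2 - 3*d - 4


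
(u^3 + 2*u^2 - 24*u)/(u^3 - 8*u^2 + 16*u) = (u + 6)/(u - 4)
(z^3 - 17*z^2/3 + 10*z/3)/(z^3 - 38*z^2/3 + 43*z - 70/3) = z/(z - 7)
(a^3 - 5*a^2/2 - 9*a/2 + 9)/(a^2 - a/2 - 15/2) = (2*a^2 + a - 6)/(2*a + 5)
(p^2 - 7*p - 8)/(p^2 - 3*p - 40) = (p + 1)/(p + 5)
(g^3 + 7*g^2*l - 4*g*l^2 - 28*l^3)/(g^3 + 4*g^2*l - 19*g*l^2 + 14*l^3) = (g + 2*l)/(g - l)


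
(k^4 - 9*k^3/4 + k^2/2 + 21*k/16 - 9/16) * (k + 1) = k^5 - 5*k^4/4 - 7*k^3/4 + 29*k^2/16 + 3*k/4 - 9/16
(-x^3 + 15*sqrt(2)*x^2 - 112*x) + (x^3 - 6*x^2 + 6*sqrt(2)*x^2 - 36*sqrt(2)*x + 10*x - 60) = -6*x^2 + 21*sqrt(2)*x^2 - 102*x - 36*sqrt(2)*x - 60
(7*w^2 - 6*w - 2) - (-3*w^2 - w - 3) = 10*w^2 - 5*w + 1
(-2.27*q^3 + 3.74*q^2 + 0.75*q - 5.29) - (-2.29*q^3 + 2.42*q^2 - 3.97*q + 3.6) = 0.02*q^3 + 1.32*q^2 + 4.72*q - 8.89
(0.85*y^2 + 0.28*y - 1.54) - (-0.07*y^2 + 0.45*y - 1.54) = 0.92*y^2 - 0.17*y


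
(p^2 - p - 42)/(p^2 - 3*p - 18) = (-p^2 + p + 42)/(-p^2 + 3*p + 18)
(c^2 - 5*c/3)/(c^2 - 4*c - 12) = c*(5 - 3*c)/(3*(-c^2 + 4*c + 12))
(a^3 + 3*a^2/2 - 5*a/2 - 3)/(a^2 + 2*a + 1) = (a^2 + a/2 - 3)/(a + 1)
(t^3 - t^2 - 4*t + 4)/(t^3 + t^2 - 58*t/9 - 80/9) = 9*(t^2 - 3*t + 2)/(9*t^2 - 9*t - 40)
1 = 1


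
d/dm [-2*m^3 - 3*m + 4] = -6*m^2 - 3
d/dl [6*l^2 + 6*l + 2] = 12*l + 6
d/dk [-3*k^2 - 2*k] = -6*k - 2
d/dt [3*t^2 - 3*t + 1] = 6*t - 3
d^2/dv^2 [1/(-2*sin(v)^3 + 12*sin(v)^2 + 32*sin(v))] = (9*sin(v)^3 - 66*sin(v)^2 + 100*sin(v) + 384 + 136/sin(v) - 576/sin(v)^2 - 512/sin(v)^3)/(2*(sin(v) - 8)^3*(sin(v) + 2)^3)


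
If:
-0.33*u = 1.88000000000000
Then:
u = -5.70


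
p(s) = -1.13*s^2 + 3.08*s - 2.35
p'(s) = 3.08 - 2.26*s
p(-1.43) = -9.07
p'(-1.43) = 6.31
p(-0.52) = -4.26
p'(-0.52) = 4.26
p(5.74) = -21.90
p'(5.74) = -9.89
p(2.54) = -1.82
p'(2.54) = -2.66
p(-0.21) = -3.05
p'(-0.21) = 3.55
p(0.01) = -2.32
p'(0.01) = 3.06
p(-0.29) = -3.34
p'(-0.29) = 3.74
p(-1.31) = -8.32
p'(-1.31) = 6.04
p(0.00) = -2.35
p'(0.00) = 3.08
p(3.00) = -3.28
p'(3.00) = -3.70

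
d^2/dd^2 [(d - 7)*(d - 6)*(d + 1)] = 6*d - 24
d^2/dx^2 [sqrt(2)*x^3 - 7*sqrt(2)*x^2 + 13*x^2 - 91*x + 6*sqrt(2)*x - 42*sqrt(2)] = 6*sqrt(2)*x - 14*sqrt(2) + 26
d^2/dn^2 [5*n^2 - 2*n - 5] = 10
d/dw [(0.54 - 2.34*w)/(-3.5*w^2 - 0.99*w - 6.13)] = (-8.19*w^2 + 3.78*w + 14.8788)/(12.25*w^4 + 6.93*w^3 + 43.8901*w^2 + 12.1374*w + 37.5769)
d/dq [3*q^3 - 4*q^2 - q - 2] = 9*q^2 - 8*q - 1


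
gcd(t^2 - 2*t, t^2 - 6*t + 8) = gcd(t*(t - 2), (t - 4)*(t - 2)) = t - 2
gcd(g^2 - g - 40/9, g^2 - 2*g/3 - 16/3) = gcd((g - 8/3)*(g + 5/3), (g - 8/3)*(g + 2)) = g - 8/3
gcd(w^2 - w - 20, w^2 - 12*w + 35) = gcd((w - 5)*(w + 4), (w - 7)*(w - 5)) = w - 5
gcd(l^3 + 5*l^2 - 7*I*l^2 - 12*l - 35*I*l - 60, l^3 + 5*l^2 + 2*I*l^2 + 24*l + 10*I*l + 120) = l^2 + l*(5 - 4*I) - 20*I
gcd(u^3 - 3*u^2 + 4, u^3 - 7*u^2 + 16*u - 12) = u^2 - 4*u + 4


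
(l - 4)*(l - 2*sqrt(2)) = l^2 - 4*l - 2*sqrt(2)*l + 8*sqrt(2)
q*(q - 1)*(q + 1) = q^3 - q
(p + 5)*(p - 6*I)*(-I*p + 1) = -I*p^3 - 5*p^2 - 5*I*p^2 - 25*p - 6*I*p - 30*I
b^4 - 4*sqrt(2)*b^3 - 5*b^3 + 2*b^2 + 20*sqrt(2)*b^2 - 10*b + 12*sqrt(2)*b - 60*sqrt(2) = (b - 5)*(b - 3*sqrt(2))*(b - 2*sqrt(2))*(b + sqrt(2))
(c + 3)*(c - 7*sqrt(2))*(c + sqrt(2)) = c^3 - 6*sqrt(2)*c^2 + 3*c^2 - 18*sqrt(2)*c - 14*c - 42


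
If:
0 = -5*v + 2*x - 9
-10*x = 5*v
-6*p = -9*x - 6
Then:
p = 17/8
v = -3/2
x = 3/4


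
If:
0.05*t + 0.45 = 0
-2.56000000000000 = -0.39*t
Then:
No Solution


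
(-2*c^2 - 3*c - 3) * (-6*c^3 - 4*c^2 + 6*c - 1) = 12*c^5 + 26*c^4 + 18*c^3 - 4*c^2 - 15*c + 3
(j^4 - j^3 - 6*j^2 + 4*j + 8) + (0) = j^4 - j^3 - 6*j^2 + 4*j + 8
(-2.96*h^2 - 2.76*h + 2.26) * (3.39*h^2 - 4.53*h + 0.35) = -10.0344*h^4 + 4.0524*h^3 + 19.1282*h^2 - 11.2038*h + 0.791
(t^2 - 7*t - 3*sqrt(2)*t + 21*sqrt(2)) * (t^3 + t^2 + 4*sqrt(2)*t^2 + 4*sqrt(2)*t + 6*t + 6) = t^5 - 6*t^4 + sqrt(2)*t^4 - 25*t^3 - 6*sqrt(2)*t^3 - 25*sqrt(2)*t^2 + 108*t^2 + 126*t + 108*sqrt(2)*t + 126*sqrt(2)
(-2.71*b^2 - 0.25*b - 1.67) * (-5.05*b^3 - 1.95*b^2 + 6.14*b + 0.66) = 13.6855*b^5 + 6.547*b^4 - 7.7184*b^3 - 0.0670999999999999*b^2 - 10.4188*b - 1.1022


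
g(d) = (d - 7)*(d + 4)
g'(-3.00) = -9.00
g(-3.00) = -10.00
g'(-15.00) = -33.00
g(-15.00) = 242.00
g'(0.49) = -2.02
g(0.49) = -29.23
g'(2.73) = 2.46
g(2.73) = -28.74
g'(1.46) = -0.08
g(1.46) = -30.25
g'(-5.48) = -13.96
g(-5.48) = 18.47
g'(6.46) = 9.92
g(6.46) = -5.65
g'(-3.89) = -10.78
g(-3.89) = -1.20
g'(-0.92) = -4.84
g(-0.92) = -24.39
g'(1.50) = 0.00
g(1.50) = -30.25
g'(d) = 2*d - 3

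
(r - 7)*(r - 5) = r^2 - 12*r + 35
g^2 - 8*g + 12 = (g - 6)*(g - 2)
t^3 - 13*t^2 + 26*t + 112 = (t - 8)*(t - 7)*(t + 2)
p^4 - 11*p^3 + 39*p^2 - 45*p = p*(p - 5)*(p - 3)^2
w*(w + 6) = w^2 + 6*w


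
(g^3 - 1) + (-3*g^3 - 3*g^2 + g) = -2*g^3 - 3*g^2 + g - 1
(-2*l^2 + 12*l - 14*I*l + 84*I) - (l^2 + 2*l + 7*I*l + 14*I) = -3*l^2 + 10*l - 21*I*l + 70*I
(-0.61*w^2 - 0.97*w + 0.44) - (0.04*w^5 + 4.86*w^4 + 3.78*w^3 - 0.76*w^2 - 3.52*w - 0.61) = -0.04*w^5 - 4.86*w^4 - 3.78*w^3 + 0.15*w^2 + 2.55*w + 1.05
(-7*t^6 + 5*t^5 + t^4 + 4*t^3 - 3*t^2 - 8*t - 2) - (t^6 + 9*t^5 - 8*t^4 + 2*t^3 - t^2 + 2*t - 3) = -8*t^6 - 4*t^5 + 9*t^4 + 2*t^3 - 2*t^2 - 10*t + 1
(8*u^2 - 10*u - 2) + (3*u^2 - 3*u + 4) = 11*u^2 - 13*u + 2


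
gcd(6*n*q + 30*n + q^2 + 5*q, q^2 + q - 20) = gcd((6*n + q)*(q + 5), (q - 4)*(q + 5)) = q + 5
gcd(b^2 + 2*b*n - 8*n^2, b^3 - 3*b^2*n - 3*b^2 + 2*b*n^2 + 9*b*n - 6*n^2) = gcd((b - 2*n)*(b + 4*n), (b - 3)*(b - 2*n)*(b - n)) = b - 2*n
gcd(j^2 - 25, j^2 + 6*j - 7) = 1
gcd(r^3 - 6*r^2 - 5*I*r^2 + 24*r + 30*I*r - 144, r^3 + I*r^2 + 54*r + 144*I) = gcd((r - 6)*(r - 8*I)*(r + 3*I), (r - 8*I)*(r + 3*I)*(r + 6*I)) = r^2 - 5*I*r + 24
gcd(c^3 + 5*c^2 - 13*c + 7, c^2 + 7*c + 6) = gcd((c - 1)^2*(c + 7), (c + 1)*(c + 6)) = 1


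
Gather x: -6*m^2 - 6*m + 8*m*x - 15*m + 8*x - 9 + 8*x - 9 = -6*m^2 - 21*m + x*(8*m + 16) - 18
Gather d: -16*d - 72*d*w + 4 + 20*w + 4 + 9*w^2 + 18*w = d*(-72*w - 16) + 9*w^2 + 38*w + 8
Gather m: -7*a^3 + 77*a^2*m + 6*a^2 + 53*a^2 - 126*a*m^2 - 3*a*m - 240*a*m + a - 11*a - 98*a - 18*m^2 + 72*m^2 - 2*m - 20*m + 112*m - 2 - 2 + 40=-7*a^3 + 59*a^2 - 108*a + m^2*(54 - 126*a) + m*(77*a^2 - 243*a + 90) + 36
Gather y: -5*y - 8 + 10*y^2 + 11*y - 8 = 10*y^2 + 6*y - 16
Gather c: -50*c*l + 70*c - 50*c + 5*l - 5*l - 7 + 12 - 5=c*(20 - 50*l)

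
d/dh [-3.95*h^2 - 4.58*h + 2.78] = -7.9*h - 4.58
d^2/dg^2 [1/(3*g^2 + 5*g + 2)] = 2*(-9*g^2 - 15*g + (6*g + 5)^2 - 6)/(3*g^2 + 5*g + 2)^3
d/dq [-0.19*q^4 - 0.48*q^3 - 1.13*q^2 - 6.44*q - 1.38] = -0.76*q^3 - 1.44*q^2 - 2.26*q - 6.44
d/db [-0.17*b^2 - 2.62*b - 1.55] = -0.34*b - 2.62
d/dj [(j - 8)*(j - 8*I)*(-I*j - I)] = -3*I*j^2 + j*(-16 + 14*I) + 56 + 8*I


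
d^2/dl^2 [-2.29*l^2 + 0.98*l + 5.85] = -4.58000000000000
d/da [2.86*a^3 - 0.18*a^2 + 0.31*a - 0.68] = 8.58*a^2 - 0.36*a + 0.31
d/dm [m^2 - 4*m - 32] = 2*m - 4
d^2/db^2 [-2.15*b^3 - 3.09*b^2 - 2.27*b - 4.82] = -12.9*b - 6.18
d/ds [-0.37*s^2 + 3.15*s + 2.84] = 3.15 - 0.74*s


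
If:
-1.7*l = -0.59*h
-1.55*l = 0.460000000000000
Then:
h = -0.86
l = -0.30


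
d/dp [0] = 0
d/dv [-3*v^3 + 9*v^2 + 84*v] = -9*v^2 + 18*v + 84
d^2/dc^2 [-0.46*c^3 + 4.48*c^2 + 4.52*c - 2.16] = 8.96 - 2.76*c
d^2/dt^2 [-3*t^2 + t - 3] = -6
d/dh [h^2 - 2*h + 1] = 2*h - 2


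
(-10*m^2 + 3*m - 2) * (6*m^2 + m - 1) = -60*m^4 + 8*m^3 + m^2 - 5*m + 2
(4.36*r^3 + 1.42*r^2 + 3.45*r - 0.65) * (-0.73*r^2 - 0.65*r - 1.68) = -3.1828*r^5 - 3.8706*r^4 - 10.7663*r^3 - 4.1536*r^2 - 5.3735*r + 1.092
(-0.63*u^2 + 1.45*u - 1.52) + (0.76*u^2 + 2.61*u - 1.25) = 0.13*u^2 + 4.06*u - 2.77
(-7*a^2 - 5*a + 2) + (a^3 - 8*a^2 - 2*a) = a^3 - 15*a^2 - 7*a + 2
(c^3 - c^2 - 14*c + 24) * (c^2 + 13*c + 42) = c^5 + 12*c^4 + 15*c^3 - 200*c^2 - 276*c + 1008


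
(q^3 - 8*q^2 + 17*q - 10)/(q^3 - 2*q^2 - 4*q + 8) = (q^2 - 6*q + 5)/(q^2 - 4)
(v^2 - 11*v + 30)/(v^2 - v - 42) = (-v^2 + 11*v - 30)/(-v^2 + v + 42)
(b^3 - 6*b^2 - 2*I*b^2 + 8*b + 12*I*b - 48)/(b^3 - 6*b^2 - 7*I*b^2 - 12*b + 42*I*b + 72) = (b + 2*I)/(b - 3*I)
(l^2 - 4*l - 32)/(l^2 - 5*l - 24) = (l + 4)/(l + 3)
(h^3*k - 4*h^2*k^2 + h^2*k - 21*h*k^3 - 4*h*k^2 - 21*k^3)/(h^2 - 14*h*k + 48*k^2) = k*(h^3 - 4*h^2*k + h^2 - 21*h*k^2 - 4*h*k - 21*k^2)/(h^2 - 14*h*k + 48*k^2)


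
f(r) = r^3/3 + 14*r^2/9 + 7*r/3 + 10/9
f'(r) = r^2 + 28*r/9 + 7/3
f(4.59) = 76.83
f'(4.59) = 37.68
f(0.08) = 1.31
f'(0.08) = 2.59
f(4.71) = 81.44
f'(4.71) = 39.17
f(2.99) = 30.90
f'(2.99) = 20.58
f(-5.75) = -24.24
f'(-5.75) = 17.51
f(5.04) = 95.06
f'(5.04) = 43.41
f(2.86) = 28.31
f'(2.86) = 19.41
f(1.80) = 12.30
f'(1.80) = 11.17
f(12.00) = 829.11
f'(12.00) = 183.67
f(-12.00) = -378.89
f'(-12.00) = 109.00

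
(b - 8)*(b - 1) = b^2 - 9*b + 8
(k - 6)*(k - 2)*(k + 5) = k^3 - 3*k^2 - 28*k + 60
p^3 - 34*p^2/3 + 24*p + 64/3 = (p - 8)*(p - 4)*(p + 2/3)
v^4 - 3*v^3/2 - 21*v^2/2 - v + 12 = (v - 4)*(v - 1)*(v + 3/2)*(v + 2)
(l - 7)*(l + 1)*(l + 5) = l^3 - l^2 - 37*l - 35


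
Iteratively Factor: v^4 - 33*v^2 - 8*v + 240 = (v + 4)*(v^3 - 4*v^2 - 17*v + 60) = (v - 3)*(v + 4)*(v^2 - v - 20) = (v - 3)*(v + 4)^2*(v - 5)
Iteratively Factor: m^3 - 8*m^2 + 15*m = (m - 3)*(m^2 - 5*m) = m*(m - 3)*(m - 5)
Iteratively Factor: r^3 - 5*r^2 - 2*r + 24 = (r - 4)*(r^2 - r - 6) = (r - 4)*(r - 3)*(r + 2)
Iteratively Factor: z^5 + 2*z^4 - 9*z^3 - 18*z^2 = (z + 3)*(z^4 - z^3 - 6*z^2) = (z + 2)*(z + 3)*(z^3 - 3*z^2) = z*(z + 2)*(z + 3)*(z^2 - 3*z) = z^2*(z + 2)*(z + 3)*(z - 3)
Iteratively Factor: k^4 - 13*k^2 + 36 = (k - 3)*(k^3 + 3*k^2 - 4*k - 12) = (k - 3)*(k + 2)*(k^2 + k - 6) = (k - 3)*(k + 2)*(k + 3)*(k - 2)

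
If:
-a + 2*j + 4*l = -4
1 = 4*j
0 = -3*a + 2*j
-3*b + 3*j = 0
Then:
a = 1/6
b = 1/4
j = 1/4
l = -13/12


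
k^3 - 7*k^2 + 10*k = k*(k - 5)*(k - 2)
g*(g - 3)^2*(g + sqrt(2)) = g^4 - 6*g^3 + sqrt(2)*g^3 - 6*sqrt(2)*g^2 + 9*g^2 + 9*sqrt(2)*g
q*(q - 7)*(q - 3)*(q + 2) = q^4 - 8*q^3 + q^2 + 42*q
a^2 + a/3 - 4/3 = (a - 1)*(a + 4/3)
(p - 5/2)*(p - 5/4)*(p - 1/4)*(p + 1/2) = p^4 - 7*p^3/2 + 33*p^2/16 + 5*p/4 - 25/64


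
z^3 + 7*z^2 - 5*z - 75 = (z - 3)*(z + 5)^2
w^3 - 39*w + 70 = (w - 5)*(w - 2)*(w + 7)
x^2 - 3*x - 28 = (x - 7)*(x + 4)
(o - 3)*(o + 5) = o^2 + 2*o - 15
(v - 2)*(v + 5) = v^2 + 3*v - 10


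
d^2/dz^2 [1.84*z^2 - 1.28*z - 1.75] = 3.68000000000000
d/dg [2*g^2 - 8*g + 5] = 4*g - 8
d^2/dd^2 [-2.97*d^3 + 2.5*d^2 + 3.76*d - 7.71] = 5.0 - 17.82*d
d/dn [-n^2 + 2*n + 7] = 2 - 2*n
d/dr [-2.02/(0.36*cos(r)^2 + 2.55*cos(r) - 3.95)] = -(1.4544*cos(r) + 5.151)*sin(r)/(0.36*cos(r)^2 + 2.55*cos(r) - 3.95)^2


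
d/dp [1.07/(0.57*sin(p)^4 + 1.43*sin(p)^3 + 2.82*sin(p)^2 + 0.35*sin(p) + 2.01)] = (-7.8645*sin(p) + 0.6099*sin(3*p) + 2.29515*cos(2*p) - 2.66965)*cos(p)/(0.57*sin(p)^4 + 1.43*sin(p)^3 + 2.82*sin(p)^2 + 0.35*sin(p) + 2.01)^2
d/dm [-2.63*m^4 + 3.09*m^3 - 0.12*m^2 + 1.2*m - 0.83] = -10.52*m^3 + 9.27*m^2 - 0.24*m + 1.2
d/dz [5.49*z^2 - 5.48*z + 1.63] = 10.98*z - 5.48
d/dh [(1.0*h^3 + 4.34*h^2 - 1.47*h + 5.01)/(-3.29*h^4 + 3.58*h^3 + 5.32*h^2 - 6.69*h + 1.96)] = (3.29*h^6 + 28.5572*h^5 - 24.7261*h^4 + 63.0768*h^3 - 69.1416*h^2 - 36.2936*h + 30.6357)/(10.8241*h^8 - 23.5564*h^7 - 22.1892*h^6 + 82.1114*h^5 - 32.4948*h^4 - 57.148*h^3 + 65.6105*h^2 - 26.2248*h + 3.8416)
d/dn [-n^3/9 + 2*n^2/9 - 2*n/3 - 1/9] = -n^2/3 + 4*n/9 - 2/3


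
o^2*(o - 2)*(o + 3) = o^4 + o^3 - 6*o^2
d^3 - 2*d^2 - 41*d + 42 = (d - 7)*(d - 1)*(d + 6)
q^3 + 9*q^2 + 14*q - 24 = (q - 1)*(q + 4)*(q + 6)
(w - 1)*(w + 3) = w^2 + 2*w - 3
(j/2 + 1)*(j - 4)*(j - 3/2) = j^3/2 - 7*j^2/4 - 5*j/2 + 6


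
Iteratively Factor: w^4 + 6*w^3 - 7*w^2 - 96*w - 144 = (w + 3)*(w^3 + 3*w^2 - 16*w - 48) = (w + 3)*(w + 4)*(w^2 - w - 12) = (w + 3)^2*(w + 4)*(w - 4)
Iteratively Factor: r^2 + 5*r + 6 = (r + 3)*(r + 2)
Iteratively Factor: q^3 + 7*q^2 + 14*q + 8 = (q + 2)*(q^2 + 5*q + 4) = (q + 1)*(q + 2)*(q + 4)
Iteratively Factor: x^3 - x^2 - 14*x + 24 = (x + 4)*(x^2 - 5*x + 6) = (x - 3)*(x + 4)*(x - 2)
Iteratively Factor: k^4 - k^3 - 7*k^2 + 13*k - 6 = (k - 1)*(k^3 - 7*k + 6) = (k - 1)*(k + 3)*(k^2 - 3*k + 2) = (k - 1)^2*(k + 3)*(k - 2)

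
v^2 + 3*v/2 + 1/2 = (v + 1/2)*(v + 1)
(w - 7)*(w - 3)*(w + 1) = w^3 - 9*w^2 + 11*w + 21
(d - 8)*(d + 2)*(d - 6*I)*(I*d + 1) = I*d^4 + 7*d^3 - 6*I*d^3 - 42*d^2 - 22*I*d^2 - 112*d + 36*I*d + 96*I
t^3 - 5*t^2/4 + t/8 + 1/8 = (t - 1)*(t - 1/2)*(t + 1/4)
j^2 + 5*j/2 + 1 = (j + 1/2)*(j + 2)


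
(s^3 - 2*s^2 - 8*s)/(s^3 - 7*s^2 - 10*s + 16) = s*(s - 4)/(s^2 - 9*s + 8)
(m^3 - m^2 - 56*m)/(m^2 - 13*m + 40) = m*(m + 7)/(m - 5)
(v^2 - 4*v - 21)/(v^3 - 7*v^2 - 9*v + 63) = 1/(v - 3)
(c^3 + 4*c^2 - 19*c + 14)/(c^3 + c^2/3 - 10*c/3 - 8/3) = 3*(c^2 + 6*c - 7)/(3*c^2 + 7*c + 4)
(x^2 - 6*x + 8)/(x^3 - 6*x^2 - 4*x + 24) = (x - 4)/(x^2 - 4*x - 12)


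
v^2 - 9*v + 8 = (v - 8)*(v - 1)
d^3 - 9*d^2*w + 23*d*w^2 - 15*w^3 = (d - 5*w)*(d - 3*w)*(d - w)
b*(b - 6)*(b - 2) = b^3 - 8*b^2 + 12*b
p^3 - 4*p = p*(p - 2)*(p + 2)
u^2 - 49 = (u - 7)*(u + 7)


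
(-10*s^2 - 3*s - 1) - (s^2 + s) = -11*s^2 - 4*s - 1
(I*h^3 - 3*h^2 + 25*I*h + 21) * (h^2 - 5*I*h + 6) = I*h^5 + 2*h^4 + 46*I*h^3 + 128*h^2 + 45*I*h + 126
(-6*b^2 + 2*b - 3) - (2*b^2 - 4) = -8*b^2 + 2*b + 1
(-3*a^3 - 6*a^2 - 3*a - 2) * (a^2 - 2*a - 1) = -3*a^5 + 12*a^3 + 10*a^2 + 7*a + 2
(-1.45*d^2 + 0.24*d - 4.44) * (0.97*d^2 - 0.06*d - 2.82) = -1.4065*d^4 + 0.3198*d^3 - 0.232200000000001*d^2 - 0.4104*d + 12.5208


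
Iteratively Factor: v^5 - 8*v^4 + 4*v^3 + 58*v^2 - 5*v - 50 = (v - 5)*(v^4 - 3*v^3 - 11*v^2 + 3*v + 10) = (v - 5)^2*(v^3 + 2*v^2 - v - 2) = (v - 5)^2*(v - 1)*(v^2 + 3*v + 2) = (v - 5)^2*(v - 1)*(v + 1)*(v + 2)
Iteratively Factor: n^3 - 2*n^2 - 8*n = (n + 2)*(n^2 - 4*n) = (n - 4)*(n + 2)*(n)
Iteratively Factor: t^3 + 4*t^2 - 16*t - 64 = (t + 4)*(t^2 - 16) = (t - 4)*(t + 4)*(t + 4)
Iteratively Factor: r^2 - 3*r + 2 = (r - 1)*(r - 2)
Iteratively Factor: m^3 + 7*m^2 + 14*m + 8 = (m + 1)*(m^2 + 6*m + 8) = (m + 1)*(m + 2)*(m + 4)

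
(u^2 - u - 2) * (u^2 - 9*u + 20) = u^4 - 10*u^3 + 27*u^2 - 2*u - 40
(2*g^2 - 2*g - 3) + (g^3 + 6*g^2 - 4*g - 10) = g^3 + 8*g^2 - 6*g - 13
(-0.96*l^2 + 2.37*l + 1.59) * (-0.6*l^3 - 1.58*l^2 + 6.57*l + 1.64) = 0.576*l^5 + 0.0948*l^4 - 11.0058*l^3 + 11.4843*l^2 + 14.3331*l + 2.6076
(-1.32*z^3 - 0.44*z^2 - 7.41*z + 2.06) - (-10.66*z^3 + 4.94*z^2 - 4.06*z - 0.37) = 9.34*z^3 - 5.38*z^2 - 3.35*z + 2.43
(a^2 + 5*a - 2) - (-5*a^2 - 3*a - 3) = 6*a^2 + 8*a + 1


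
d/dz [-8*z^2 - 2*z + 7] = -16*z - 2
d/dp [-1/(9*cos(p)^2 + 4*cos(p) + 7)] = -2*(9*cos(p) + 2)*sin(p)/(9*cos(p)^2 + 4*cos(p) + 7)^2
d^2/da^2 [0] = 0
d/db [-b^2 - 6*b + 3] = -2*b - 6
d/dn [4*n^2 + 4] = 8*n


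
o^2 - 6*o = o*(o - 6)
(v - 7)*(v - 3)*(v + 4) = v^3 - 6*v^2 - 19*v + 84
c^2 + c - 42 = (c - 6)*(c + 7)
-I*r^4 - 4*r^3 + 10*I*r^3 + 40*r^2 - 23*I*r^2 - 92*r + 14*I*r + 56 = (r - 7)*(r - 2)*(r - 4*I)*(-I*r + I)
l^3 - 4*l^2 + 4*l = l*(l - 2)^2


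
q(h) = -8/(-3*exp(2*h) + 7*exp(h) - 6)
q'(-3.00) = 0.08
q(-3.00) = 1.41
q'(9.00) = 0.00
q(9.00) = 0.00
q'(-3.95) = 0.03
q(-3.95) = 1.36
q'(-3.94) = 0.03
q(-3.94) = 1.36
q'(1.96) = -0.17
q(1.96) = 0.07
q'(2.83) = -0.02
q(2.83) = 0.01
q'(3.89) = -0.00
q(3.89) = 0.00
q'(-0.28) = 2.54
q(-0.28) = 3.30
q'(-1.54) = 0.46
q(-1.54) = 1.73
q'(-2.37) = 0.17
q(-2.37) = 1.49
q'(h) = -8*(6*exp(2*h) - 7*exp(h))/(-3*exp(2*h) + 7*exp(h) - 6)^2 = (56 - 48*exp(h))*exp(h)/(3*exp(2*h) - 7*exp(h) + 6)^2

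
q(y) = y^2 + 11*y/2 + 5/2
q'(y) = 2*y + 11/2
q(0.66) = 6.57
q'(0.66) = 6.82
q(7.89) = 108.15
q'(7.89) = 21.28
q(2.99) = 27.89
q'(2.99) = 11.48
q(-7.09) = 13.77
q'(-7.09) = -8.68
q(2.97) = 27.66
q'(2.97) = 11.44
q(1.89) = 16.47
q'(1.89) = 9.28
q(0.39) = 4.80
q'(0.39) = 6.28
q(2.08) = 18.27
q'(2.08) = 9.66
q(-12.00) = 80.50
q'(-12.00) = -18.50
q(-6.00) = 5.50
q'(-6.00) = -6.50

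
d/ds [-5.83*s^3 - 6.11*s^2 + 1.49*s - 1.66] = -17.49*s^2 - 12.22*s + 1.49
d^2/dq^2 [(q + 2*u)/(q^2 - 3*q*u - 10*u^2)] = 2/(q^3 - 15*q^2*u + 75*q*u^2 - 125*u^3)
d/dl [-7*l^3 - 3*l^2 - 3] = 3*l*(-7*l - 2)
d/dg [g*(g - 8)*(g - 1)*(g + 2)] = 4*g^3 - 21*g^2 - 20*g + 16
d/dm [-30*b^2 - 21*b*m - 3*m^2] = -21*b - 6*m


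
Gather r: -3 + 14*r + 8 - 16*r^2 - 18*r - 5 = -16*r^2 - 4*r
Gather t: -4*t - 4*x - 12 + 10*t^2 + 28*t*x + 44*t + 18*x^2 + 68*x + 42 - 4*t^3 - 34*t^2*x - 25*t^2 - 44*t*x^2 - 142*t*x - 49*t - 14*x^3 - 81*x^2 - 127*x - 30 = -4*t^3 + t^2*(-34*x - 15) + t*(-44*x^2 - 114*x - 9) - 14*x^3 - 63*x^2 - 63*x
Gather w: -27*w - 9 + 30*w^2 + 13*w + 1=30*w^2 - 14*w - 8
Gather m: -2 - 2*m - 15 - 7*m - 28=-9*m - 45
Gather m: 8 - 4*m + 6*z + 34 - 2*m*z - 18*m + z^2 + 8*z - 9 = m*(-2*z - 22) + z^2 + 14*z + 33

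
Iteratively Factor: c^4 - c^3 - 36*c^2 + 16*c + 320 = (c + 4)*(c^3 - 5*c^2 - 16*c + 80) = (c - 4)*(c + 4)*(c^2 - c - 20) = (c - 5)*(c - 4)*(c + 4)*(c + 4)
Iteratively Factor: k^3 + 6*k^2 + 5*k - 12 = (k - 1)*(k^2 + 7*k + 12) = (k - 1)*(k + 3)*(k + 4)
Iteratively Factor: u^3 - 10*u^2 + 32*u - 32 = (u - 4)*(u^2 - 6*u + 8) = (u - 4)^2*(u - 2)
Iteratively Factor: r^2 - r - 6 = (r - 3)*(r + 2)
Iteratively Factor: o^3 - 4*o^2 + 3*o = (o)*(o^2 - 4*o + 3) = o*(o - 1)*(o - 3)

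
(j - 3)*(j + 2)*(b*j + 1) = b*j^3 - b*j^2 - 6*b*j + j^2 - j - 6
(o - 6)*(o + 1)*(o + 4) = o^3 - o^2 - 26*o - 24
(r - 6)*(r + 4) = r^2 - 2*r - 24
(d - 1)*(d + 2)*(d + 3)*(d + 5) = d^4 + 9*d^3 + 21*d^2 - d - 30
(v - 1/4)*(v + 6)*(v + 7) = v^3 + 51*v^2/4 + 155*v/4 - 21/2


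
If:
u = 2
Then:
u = 2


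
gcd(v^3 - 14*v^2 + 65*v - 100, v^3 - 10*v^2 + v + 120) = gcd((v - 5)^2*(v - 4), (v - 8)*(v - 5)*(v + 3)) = v - 5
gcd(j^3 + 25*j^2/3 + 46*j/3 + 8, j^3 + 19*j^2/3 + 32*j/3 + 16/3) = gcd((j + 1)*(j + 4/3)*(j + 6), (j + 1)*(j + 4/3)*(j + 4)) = j^2 + 7*j/3 + 4/3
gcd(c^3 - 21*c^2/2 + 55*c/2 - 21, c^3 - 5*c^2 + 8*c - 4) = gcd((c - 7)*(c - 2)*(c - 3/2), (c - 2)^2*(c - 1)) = c - 2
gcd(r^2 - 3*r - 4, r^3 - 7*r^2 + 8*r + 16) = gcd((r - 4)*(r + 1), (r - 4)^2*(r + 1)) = r^2 - 3*r - 4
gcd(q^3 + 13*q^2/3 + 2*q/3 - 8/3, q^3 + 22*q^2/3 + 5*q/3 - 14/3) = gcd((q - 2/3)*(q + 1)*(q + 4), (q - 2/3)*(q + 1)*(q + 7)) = q^2 + q/3 - 2/3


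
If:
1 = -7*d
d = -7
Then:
No Solution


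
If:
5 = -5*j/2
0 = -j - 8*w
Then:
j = -2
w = 1/4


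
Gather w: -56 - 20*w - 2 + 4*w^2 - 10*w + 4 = 4*w^2 - 30*w - 54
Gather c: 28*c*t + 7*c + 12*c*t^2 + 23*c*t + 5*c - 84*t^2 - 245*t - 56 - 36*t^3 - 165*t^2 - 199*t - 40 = c*(12*t^2 + 51*t + 12) - 36*t^3 - 249*t^2 - 444*t - 96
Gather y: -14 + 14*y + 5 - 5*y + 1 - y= 8*y - 8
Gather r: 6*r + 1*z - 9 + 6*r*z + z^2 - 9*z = r*(6*z + 6) + z^2 - 8*z - 9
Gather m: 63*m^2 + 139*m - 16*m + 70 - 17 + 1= 63*m^2 + 123*m + 54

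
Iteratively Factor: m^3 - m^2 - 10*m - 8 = (m + 2)*(m^2 - 3*m - 4) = (m - 4)*(m + 2)*(m + 1)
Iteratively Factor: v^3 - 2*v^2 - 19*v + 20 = (v - 5)*(v^2 + 3*v - 4) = (v - 5)*(v - 1)*(v + 4)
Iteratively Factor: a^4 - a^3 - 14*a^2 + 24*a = (a)*(a^3 - a^2 - 14*a + 24) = a*(a - 3)*(a^2 + 2*a - 8) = a*(a - 3)*(a - 2)*(a + 4)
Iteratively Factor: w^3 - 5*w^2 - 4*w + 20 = (w - 5)*(w^2 - 4) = (w - 5)*(w - 2)*(w + 2)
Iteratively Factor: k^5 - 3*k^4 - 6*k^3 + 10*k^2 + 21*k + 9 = (k + 1)*(k^4 - 4*k^3 - 2*k^2 + 12*k + 9) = (k + 1)^2*(k^3 - 5*k^2 + 3*k + 9) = (k + 1)^3*(k^2 - 6*k + 9) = (k - 3)*(k + 1)^3*(k - 3)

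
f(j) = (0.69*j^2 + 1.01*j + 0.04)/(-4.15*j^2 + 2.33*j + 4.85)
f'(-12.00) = 0.00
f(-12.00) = -0.14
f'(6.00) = 0.01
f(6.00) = -0.24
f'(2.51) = 0.25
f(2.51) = -0.45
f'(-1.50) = 0.11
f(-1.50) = -0.01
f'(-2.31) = 0.04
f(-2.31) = -0.06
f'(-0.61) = 0.75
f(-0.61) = -0.17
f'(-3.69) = 0.02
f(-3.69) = -0.09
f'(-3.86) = 0.01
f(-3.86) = -0.10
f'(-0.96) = 2.32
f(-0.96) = 0.24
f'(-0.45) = 0.32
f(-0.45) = -0.09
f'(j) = (1.38*j + 1.01)/(-4.15*j^2 + 2.33*j + 4.85) + (8.3*j - 2.33)*(0.69*j^2 + 1.01*j + 0.04)/(-4.15*j^2 + 2.33*j + 4.85)^2 = (5.7992*j^2 + 7.025*j + 4.8053)/(17.2225*j^4 - 19.339*j^3 - 34.8261*j^2 + 22.601*j + 23.5225)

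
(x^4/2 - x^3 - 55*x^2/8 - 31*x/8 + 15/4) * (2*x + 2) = x^5 - x^4 - 63*x^3/4 - 43*x^2/2 - x/4 + 15/2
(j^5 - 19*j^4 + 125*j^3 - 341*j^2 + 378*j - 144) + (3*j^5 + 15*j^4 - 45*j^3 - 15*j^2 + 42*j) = 4*j^5 - 4*j^4 + 80*j^3 - 356*j^2 + 420*j - 144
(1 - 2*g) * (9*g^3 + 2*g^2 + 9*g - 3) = -18*g^4 + 5*g^3 - 16*g^2 + 15*g - 3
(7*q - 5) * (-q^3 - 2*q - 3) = -7*q^4 + 5*q^3 - 14*q^2 - 11*q + 15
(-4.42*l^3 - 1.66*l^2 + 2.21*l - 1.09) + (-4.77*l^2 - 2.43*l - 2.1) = -4.42*l^3 - 6.43*l^2 - 0.22*l - 3.19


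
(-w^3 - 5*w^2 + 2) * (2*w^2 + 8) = -2*w^5 - 10*w^4 - 8*w^3 - 36*w^2 + 16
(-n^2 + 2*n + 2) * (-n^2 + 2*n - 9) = n^4 - 4*n^3 + 11*n^2 - 14*n - 18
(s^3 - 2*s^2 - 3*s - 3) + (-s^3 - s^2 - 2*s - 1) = -3*s^2 - 5*s - 4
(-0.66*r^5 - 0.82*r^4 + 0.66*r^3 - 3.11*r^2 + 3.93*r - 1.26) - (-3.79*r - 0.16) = -0.66*r^5 - 0.82*r^4 + 0.66*r^3 - 3.11*r^2 + 7.72*r - 1.1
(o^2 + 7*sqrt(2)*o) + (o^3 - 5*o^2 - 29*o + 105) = o^3 - 4*o^2 - 29*o + 7*sqrt(2)*o + 105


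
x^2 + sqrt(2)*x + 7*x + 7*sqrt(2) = (x + 7)*(x + sqrt(2))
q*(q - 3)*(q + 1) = q^3 - 2*q^2 - 3*q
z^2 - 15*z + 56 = (z - 8)*(z - 7)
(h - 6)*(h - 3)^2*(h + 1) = h^4 - 11*h^3 + 33*h^2 - 9*h - 54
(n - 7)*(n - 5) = n^2 - 12*n + 35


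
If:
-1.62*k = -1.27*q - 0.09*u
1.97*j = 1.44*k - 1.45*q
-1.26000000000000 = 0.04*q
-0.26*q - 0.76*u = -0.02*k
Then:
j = 5.55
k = -24.13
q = -31.50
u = 10.14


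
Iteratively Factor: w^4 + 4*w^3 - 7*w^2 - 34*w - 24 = (w + 4)*(w^3 - 7*w - 6) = (w + 2)*(w + 4)*(w^2 - 2*w - 3) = (w - 3)*(w + 2)*(w + 4)*(w + 1)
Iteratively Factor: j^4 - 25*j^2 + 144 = (j + 3)*(j^3 - 3*j^2 - 16*j + 48) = (j - 3)*(j + 3)*(j^2 - 16) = (j - 3)*(j + 3)*(j + 4)*(j - 4)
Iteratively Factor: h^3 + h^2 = (h)*(h^2 + h) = h^2*(h + 1)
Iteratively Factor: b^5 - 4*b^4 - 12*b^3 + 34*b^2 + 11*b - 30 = (b - 1)*(b^4 - 3*b^3 - 15*b^2 + 19*b + 30) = (b - 1)*(b + 3)*(b^3 - 6*b^2 + 3*b + 10) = (b - 2)*(b - 1)*(b + 3)*(b^2 - 4*b - 5) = (b - 2)*(b - 1)*(b + 1)*(b + 3)*(b - 5)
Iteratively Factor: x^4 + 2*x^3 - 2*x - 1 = (x + 1)*(x^3 + x^2 - x - 1) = (x - 1)*(x + 1)*(x^2 + 2*x + 1) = (x - 1)*(x + 1)^2*(x + 1)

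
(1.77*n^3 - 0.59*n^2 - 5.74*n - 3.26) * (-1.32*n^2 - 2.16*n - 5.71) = -2.3364*n^5 - 3.0444*n^4 - 1.2555*n^3 + 20.0705*n^2 + 39.817*n + 18.6146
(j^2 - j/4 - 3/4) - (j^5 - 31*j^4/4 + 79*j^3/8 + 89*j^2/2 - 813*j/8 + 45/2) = -j^5 + 31*j^4/4 - 79*j^3/8 - 87*j^2/2 + 811*j/8 - 93/4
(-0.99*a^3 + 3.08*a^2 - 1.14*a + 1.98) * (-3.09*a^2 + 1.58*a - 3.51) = 3.0591*a^5 - 11.0814*a^4 + 11.8639*a^3 - 18.7302*a^2 + 7.1298*a - 6.9498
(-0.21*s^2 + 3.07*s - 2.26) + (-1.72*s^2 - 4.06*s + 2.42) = -1.93*s^2 - 0.99*s + 0.16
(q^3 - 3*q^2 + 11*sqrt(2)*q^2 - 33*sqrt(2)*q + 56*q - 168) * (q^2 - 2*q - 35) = q^5 - 5*q^4 + 11*sqrt(2)*q^4 - 55*sqrt(2)*q^3 + 27*q^3 - 319*sqrt(2)*q^2 - 175*q^2 - 1624*q + 1155*sqrt(2)*q + 5880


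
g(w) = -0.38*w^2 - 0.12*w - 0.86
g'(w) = -0.76*w - 0.12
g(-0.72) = -0.97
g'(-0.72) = 0.43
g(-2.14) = -2.34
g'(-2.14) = 1.51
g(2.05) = -2.70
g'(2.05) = -1.68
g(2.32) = -3.18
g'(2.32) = -1.88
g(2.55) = -3.64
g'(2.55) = -2.06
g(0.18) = -0.89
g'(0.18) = -0.26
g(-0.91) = -1.07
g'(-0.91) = 0.57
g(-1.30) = -1.35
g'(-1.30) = 0.87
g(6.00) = -15.26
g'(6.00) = -4.68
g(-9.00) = -30.56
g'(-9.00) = 6.72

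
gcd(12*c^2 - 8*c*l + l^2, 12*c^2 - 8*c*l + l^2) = 12*c^2 - 8*c*l + l^2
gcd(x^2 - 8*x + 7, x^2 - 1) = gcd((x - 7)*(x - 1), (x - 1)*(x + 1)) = x - 1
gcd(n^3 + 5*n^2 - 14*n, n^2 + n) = n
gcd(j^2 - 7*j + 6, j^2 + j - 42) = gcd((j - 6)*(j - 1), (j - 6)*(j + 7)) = j - 6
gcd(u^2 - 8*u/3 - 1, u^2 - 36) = 1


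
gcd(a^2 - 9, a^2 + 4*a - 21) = a - 3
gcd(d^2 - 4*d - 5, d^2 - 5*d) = d - 5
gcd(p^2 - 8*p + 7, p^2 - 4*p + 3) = p - 1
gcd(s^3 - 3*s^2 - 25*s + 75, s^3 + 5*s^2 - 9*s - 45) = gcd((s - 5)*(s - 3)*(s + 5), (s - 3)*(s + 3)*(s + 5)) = s^2 + 2*s - 15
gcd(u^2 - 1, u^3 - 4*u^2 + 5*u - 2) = u - 1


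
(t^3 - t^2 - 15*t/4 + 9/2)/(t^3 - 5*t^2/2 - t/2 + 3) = (t^2 + t/2 - 3)/(t^2 - t - 2)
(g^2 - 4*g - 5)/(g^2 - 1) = (g - 5)/(g - 1)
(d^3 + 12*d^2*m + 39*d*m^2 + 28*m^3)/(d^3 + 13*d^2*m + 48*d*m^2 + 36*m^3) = (d^2 + 11*d*m + 28*m^2)/(d^2 + 12*d*m + 36*m^2)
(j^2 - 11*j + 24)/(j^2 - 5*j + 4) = (j^2 - 11*j + 24)/(j^2 - 5*j + 4)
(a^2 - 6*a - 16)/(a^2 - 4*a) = (a^2 - 6*a - 16)/(a*(a - 4))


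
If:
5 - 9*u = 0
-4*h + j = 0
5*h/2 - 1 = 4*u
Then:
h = 58/45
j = 232/45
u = 5/9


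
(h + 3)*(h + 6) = h^2 + 9*h + 18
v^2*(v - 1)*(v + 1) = v^4 - v^2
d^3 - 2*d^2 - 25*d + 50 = (d - 5)*(d - 2)*(d + 5)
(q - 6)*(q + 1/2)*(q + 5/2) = q^3 - 3*q^2 - 67*q/4 - 15/2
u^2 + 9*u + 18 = (u + 3)*(u + 6)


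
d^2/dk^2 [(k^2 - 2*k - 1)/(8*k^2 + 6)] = (-32*k^3 - 84*k^2 + 72*k + 21)/(64*k^6 + 144*k^4 + 108*k^2 + 27)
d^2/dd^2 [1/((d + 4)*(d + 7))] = 2*((d + 4)^2 + (d + 4)*(d + 7) + (d + 7)^2)/((d + 4)^3*(d + 7)^3)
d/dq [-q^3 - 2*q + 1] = -3*q^2 - 2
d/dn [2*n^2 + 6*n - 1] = 4*n + 6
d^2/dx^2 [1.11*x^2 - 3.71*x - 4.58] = 2.22000000000000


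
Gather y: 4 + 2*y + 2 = 2*y + 6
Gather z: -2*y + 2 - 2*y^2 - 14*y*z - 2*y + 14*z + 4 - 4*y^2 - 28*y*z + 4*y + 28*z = -6*y^2 + z*(42 - 42*y) + 6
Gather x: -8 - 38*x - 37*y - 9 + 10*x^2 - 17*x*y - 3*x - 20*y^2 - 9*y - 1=10*x^2 + x*(-17*y - 41) - 20*y^2 - 46*y - 18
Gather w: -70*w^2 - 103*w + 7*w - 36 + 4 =-70*w^2 - 96*w - 32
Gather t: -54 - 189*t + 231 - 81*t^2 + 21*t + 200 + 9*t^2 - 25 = -72*t^2 - 168*t + 352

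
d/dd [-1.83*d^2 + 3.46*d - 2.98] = 3.46 - 3.66*d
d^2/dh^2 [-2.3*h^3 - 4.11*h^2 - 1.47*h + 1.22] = -13.8*h - 8.22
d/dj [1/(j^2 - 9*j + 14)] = (9 - 2*j)/(j^2 - 9*j + 14)^2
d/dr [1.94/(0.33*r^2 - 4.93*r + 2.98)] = (9.5642 - 1.2804*r)/(0.33*r^2 - 4.93*r + 2.98)^2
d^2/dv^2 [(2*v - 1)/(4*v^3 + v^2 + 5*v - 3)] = 2*((2*v - 1)*(12*v^2 + 2*v + 5)^2 - (24*v^2 + 4*v + (2*v - 1)*(12*v + 1) + 10)*(4*v^3 + v^2 + 5*v - 3))/(4*v^3 + v^2 + 5*v - 3)^3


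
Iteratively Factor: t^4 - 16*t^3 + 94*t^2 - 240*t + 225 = (t - 3)*(t^3 - 13*t^2 + 55*t - 75) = (t - 3)^2*(t^2 - 10*t + 25) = (t - 5)*(t - 3)^2*(t - 5)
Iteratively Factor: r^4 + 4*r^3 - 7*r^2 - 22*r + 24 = (r - 2)*(r^3 + 6*r^2 + 5*r - 12) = (r - 2)*(r + 4)*(r^2 + 2*r - 3) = (r - 2)*(r + 3)*(r + 4)*(r - 1)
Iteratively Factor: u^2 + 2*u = (u)*(u + 2)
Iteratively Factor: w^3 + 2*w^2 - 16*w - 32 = (w + 2)*(w^2 - 16) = (w - 4)*(w + 2)*(w + 4)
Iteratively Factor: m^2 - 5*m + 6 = (m - 2)*(m - 3)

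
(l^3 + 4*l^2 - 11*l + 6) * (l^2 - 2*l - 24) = l^5 + 2*l^4 - 43*l^3 - 68*l^2 + 252*l - 144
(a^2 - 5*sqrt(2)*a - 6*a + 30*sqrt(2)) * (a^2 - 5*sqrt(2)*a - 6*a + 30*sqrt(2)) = a^4 - 10*sqrt(2)*a^3 - 12*a^3 + 86*a^2 + 120*sqrt(2)*a^2 - 600*a - 360*sqrt(2)*a + 1800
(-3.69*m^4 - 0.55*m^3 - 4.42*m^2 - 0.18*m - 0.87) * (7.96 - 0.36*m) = 1.3284*m^5 - 29.1744*m^4 - 2.7868*m^3 - 35.1184*m^2 - 1.1196*m - 6.9252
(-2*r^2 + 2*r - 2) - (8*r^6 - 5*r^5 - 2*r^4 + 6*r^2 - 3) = -8*r^6 + 5*r^5 + 2*r^4 - 8*r^2 + 2*r + 1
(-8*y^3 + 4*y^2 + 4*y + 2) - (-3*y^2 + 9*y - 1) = -8*y^3 + 7*y^2 - 5*y + 3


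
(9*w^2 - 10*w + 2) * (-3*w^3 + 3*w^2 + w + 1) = -27*w^5 + 57*w^4 - 27*w^3 + 5*w^2 - 8*w + 2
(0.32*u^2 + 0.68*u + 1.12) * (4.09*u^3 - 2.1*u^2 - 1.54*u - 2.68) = 1.3088*u^5 + 2.1092*u^4 + 2.66*u^3 - 4.2568*u^2 - 3.5472*u - 3.0016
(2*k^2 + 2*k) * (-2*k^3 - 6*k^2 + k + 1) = -4*k^5 - 16*k^4 - 10*k^3 + 4*k^2 + 2*k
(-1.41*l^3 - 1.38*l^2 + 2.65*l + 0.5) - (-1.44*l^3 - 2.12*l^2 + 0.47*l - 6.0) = 0.03*l^3 + 0.74*l^2 + 2.18*l + 6.5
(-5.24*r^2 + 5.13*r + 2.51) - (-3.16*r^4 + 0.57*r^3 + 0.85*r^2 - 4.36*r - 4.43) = 3.16*r^4 - 0.57*r^3 - 6.09*r^2 + 9.49*r + 6.94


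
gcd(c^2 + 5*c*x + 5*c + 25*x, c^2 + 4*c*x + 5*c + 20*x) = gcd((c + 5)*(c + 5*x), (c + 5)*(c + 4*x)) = c + 5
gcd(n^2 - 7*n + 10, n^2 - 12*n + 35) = n - 5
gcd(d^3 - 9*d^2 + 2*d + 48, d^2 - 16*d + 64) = d - 8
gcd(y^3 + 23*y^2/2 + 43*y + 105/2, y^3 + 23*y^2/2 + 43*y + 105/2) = y^3 + 23*y^2/2 + 43*y + 105/2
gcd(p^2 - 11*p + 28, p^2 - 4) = 1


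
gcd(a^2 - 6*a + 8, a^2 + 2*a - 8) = a - 2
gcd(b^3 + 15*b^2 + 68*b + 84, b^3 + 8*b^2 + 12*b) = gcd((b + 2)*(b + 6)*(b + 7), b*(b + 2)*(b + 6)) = b^2 + 8*b + 12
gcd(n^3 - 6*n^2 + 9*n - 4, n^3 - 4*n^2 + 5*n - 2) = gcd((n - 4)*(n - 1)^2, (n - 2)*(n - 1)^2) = n^2 - 2*n + 1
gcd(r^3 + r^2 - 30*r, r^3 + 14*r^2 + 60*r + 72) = r + 6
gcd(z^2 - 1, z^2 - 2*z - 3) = z + 1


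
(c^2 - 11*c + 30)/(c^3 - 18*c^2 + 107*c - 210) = 1/(c - 7)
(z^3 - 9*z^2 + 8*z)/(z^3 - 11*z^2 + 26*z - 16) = z/(z - 2)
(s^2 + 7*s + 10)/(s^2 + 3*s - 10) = (s + 2)/(s - 2)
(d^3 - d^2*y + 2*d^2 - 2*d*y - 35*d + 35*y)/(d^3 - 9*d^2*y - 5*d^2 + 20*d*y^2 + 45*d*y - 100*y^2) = (d^2 - d*y + 7*d - 7*y)/(d^2 - 9*d*y + 20*y^2)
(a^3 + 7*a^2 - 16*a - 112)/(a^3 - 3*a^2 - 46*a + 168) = (a + 4)/(a - 6)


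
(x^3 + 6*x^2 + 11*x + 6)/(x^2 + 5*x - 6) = (x^3 + 6*x^2 + 11*x + 6)/(x^2 + 5*x - 6)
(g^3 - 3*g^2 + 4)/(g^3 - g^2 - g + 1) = (g^2 - 4*g + 4)/(g^2 - 2*g + 1)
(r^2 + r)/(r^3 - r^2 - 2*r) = 1/(r - 2)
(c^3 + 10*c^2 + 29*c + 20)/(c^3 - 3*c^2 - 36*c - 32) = (c + 5)/(c - 8)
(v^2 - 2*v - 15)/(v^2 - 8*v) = (v^2 - 2*v - 15)/(v*(v - 8))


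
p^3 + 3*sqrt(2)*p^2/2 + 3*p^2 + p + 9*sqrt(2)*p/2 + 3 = (p + 3)*(p + sqrt(2)/2)*(p + sqrt(2))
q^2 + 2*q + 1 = (q + 1)^2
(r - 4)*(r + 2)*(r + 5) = r^3 + 3*r^2 - 18*r - 40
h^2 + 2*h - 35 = (h - 5)*(h + 7)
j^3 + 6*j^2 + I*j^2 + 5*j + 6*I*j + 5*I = (j + 1)*(j + 5)*(j + I)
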